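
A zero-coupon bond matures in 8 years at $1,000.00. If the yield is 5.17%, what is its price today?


Formula: Price = FV / (1 + r)^n
Substituting: Price = $1,000.00 / (1 + 0.0517)^8
Discount factor: (1.0517)^8 = 1.496701
Price = $1,000.00 / 1.496701 = $668.14

$668.14


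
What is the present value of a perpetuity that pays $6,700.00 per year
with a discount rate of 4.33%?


Formula: PV = C / r
Substituting: PV = $6,700.00 / 0.0433
PV = $154,734.41

$154,734.41


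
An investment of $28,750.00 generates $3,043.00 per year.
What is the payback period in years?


Formula: Payback = investment / annual cash flow
Substituting: Payback = $28,750.00 / $3,043.00
Payback = 9.4479 years

9.4479 years


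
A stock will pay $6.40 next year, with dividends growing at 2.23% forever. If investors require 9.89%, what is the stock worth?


Formula: P = D1 / (r - g)
Spread: r - g = 0.0989 - 0.0223 = 0.0766
Substituting: P = $6.40 / 0.0766
P = $83.55

$83.55


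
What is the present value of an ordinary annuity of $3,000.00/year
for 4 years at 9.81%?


Formula: PV = PMT * (1 - (1+r)^(-n)) / r
Discount factor: (1 + 0.0981)^(-4) = 0.687753
Bracket: 1 - 0.687753 = 0.312247
PV = $3,000.00 * 0.312247 / 0.0981 = $9,548.84

$9,548.84


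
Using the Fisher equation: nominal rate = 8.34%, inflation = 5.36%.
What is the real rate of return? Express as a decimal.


Formula: (1 + r_real) = (1 + r_nom) / (1 + inflation)
Substituting: (1 + r_real) = 1.0834 / 1.0536
(1 + r_real) = 1.028284
r_real = 1.028284 - 1 = 0.028284

0.028284


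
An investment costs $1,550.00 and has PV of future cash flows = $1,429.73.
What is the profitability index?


Formula: PI = PV(cash flows) / initial investment
Substituting: PI = $1,429.73 / $1,550.00
PI = 0.9224

0.9224


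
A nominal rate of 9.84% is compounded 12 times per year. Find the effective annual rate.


Formula: EAR = (1 + r/m)^m - 1
Period rate: r/m = 0.0984 / 12 = 0.0082
Compounding: (1 + 0.0082)^12 = 1.102961
EAR = 1.102961 - 1 = 0.102961

0.102961


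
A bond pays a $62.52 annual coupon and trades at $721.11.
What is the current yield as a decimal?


Formula: Current yield = annual coupon / price
Substituting: CY = $62.52 / $721.11
CY = 0.0867

0.0867


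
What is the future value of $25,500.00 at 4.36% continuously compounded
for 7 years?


Formula: FV = P * e^(r*t)
Exponent: r*t = 0.0436 * 7 = 0.3052
e^(0.3052) = 1.356896
FV = $25,500.00 * 1.356896 = $34,600.86

$34,600.86


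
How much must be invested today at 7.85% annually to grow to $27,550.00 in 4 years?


Formula: PV = FV / (1 + r)^n
Substituting: PV = $27,550.00 / (1 + 0.0785)^4
Discount factor: (1.0785)^4 = 1.352946
PV = $27,550.00 / 1.352946 = $20,362.96

$20,362.96


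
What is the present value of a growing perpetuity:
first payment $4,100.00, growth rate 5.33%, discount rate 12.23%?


Formula: PV = C / (r - g)
Spread: r - g = 0.1223 - 0.0533 = 0.069
Substituting: PV = $4,100.00 / 0.069
PV = $59,420.29

$59,420.29


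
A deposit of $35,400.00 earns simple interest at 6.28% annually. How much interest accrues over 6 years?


Formula: I = P * r * t
Substituting: I = $35,400.00 * 0.0628 * 6
Step: I = $35,400.00 * 0.3768
I = $13,338.72

$13,338.72


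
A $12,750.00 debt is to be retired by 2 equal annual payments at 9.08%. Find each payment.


Formula: PMT = PV * r / (1 - (1+r)^(-n))
Denominator: 1 - (1 + 0.0908)^(-2) = 0.159554
Numerator: $12,750.00 * 0.0908 = 1157.7
PMT = 1157.7 / 0.159554 = $7,255.84

$7,255.84


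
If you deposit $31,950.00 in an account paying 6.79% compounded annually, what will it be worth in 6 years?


Formula: FV = P * (1 + r)^n
Substituting: FV = $31,950.00 * (1 + 0.0679)^6
Growth factor: (1.0679)^6 = 1.483145
FV = $31,950.00 * 1.483145 = $47,386.47

$47,386.47


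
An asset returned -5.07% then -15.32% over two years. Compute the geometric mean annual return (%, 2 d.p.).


Formula: Geometric mean = ((1+r1)*(1+r2))^(1/2) - 1
Product: (1 + -0.0507) * (1 + -0.1532) = 0.9493 * 0.8468 = 0.803867
Square root: 0.803867^0.5 = 0.896586
Geometric mean = 0.896586 - 1 = -0.103414
As percentage: -10.34%

-10.34%


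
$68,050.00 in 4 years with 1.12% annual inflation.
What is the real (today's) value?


Formula: Real value = nominal / (1 + inflation)^years
Price level: (1 + 0.0112)^4 = 1.045558
Real value = $68,050.00 / 1.045558 = $65,084.85

$65,084.85


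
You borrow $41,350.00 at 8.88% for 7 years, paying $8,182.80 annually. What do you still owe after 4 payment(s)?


Formula: Balance = PV*(1+r)^k - PMT*((1+r)^k - 1)/r
Growth: (1 + 0.0888)^4 = 1.405376
Accumulated factor: ((1+r)^k - 1)/r = 4.565042
Balance = $41,350.00 * 1.405376 - $8,182.80 * 4.565042
Balance = $20,757.46

$20,757.46


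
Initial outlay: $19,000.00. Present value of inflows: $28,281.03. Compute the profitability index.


Formula: PI = PV(cash flows) / initial investment
Substituting: PI = $28,281.03 / $19,000.00
PI = 1.4885

1.4885


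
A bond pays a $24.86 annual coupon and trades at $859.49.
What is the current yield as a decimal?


Formula: Current yield = annual coupon / price
Substituting: CY = $24.86 / $859.49
CY = 0.028924

0.028924


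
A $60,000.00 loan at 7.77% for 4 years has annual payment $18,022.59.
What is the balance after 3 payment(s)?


Formula: Balance = PV*(1+r)^k - PMT*((1+r)^k - 1)/r
Growth: (1 + 0.0777)^3 = 1.251681
Accumulated factor: ((1+r)^k - 1)/r = 3.239137
Balance = $60,000.00 * 1.251681 - $18,022.59 * 3.239137
Balance = $16,723.21

$16,723.21


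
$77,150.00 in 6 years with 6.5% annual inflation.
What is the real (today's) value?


Formula: Real value = nominal / (1 + inflation)^years
Price level: (1 + 0.065)^6 = 1.459142
Real value = $77,150.00 / 1.459142 = $52,873.53

$52,873.53


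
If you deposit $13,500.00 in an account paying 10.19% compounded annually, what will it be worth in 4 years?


Formula: FV = P * (1 + r)^n
Substituting: FV = $13,500.00 * (1 + 0.1019)^4
Growth factor: (1.1019)^4 = 1.474242
FV = $13,500.00 * 1.474242 = $19,902.26

$19,902.26


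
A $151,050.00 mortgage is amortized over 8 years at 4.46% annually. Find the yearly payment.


Formula: PMT = PV * r / (1 - (1+r)^(-n))
Denominator: 1 - (1 + 0.0446)^(-8) = 0.294658
Numerator: $151,050.00 * 0.0446 = 6736.83
PMT = 6736.83 / 0.294658 = $22,863.23

$22,863.23


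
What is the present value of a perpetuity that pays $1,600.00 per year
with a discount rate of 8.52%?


Formula: PV = C / r
Substituting: PV = $1,600.00 / 0.0852
PV = $18,779.34

$18,779.34


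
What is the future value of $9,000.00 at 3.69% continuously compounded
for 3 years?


Formula: FV = P * e^(r*t)
Exponent: r*t = 0.0369 * 3 = 0.1107
e^(0.1107) = 1.11706
FV = $9,000.00 * 1.11706 = $10,053.54

$10,053.54


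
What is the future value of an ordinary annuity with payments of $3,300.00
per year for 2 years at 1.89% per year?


Formula: FV = PMT * ((1+r)^n - 1) / r
Growth factor: (1 + 0.0189)^2 = 1.038157
Numerator: 1.038157 - 1 = 0.038157
FV = $3,300.00 * 0.038157 / 0.0189 = $6,662.37

$6,662.37


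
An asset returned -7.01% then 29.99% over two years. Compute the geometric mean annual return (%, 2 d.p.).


Formula: Geometric mean = ((1+r1)*(1+r2))^(1/2) - 1
Product: (1 + -0.0701) * (1 + 0.2999) = 0.9299 * 1.2999 = 1.208777
Square root: 1.208777^0.5 = 1.099444
Geometric mean = 1.099444 - 1 = 0.099444
As percentage: 9.94%

9.94%


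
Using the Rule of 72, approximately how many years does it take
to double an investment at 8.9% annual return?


Formula: Years ≈ 72 / r
Substituting: Years ≈ 72 / 8.9
Years ≈ 8.1

8.1 years


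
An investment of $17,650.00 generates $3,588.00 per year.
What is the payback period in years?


Formula: Payback = investment / annual cash flow
Substituting: Payback = $17,650.00 / $3,588.00
Payback = 4.9192 years

4.9192 years


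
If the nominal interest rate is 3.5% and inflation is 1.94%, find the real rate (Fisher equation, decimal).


Formula: (1 + r_real) = (1 + r_nom) / (1 + inflation)
Substituting: (1 + r_real) = 1.035 / 1.0194
(1 + r_real) = 1.015303
r_real = 1.015303 - 1 = 0.015303

0.015303


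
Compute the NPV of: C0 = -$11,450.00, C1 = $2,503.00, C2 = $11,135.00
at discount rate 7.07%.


Formula: NPV = C0 + C1/(1+r) + C2/(1+r)^2
Discount C1: $2,503.00 / (1 + 0.0707) = $2,337.72
Discount C2: $11,135.00 / (1 + 0.0707)^2 = $9,713.03
NPV = -$11,450.00 + $2,337.72 + $9,713.03 = $600.75

$600.75


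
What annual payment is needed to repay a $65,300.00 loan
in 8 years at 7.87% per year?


Formula: PMT = PV * r / (1 - (1+r)^(-n))
Denominator: 1 - (1 + 0.0787)^(-8) = 0.4545
Numerator: $65,300.00 * 0.0787 = 5139.11
PMT = 5139.11 / 0.4545 = $11,307.17

$11,307.17


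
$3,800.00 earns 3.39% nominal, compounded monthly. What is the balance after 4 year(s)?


Formula: FV = P * (1 + r/m)^(m*t)
Period rate: r/m = 0.0339 / 12 = 0.002825
Total periods: m*t = 12 * 4 = 48
Growth factor: (1 + 0.002825)^48 = 1.145005
FV = $3,800.00 * 1.145005 = $4,351.02

$4,351.02


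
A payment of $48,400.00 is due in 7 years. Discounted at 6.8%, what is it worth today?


Formula: PV = FV / (1 + r)^n
Substituting: PV = $48,400.00 / (1 + 0.068)^7
Discount factor: (1.068)^7 = 1.584889
PV = $48,400.00 / 1.584889 = $30,538.42

$30,538.42


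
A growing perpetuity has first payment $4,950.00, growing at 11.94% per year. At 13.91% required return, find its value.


Formula: PV = C / (r - g)
Spread: r - g = 0.1391 - 0.1194 = 0.0197
Substituting: PV = $4,950.00 / 0.0197
PV = $251,269.04

$251,269.04


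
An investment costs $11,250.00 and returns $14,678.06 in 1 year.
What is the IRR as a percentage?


Formula: IRR = C1/C0 - 1
Substituting: IRR = $14,678.06 / $11,250.00 - 1
Ratio: 1.304716 - 1 = 0.304716
IRR = 30.4716%

30.4716%


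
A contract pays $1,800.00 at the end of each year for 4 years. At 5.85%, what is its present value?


Formula: PV = PMT * (1 - (1+r)^(-n)) / r
Discount factor: (1 + 0.0585)^(-4) = 0.796593
Bracket: 1 - 0.796593 = 0.203407
PV = $1,800.00 * 0.203407 / 0.0585 = $6,258.67

$6,258.67


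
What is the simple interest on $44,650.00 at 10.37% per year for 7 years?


Formula: I = P * r * t
Substituting: I = $44,650.00 * 0.1037 * 7
Step: I = $44,650.00 * 0.7259
I = $32,411.44

$32,411.44


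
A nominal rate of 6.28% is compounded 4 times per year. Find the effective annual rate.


Formula: EAR = (1 + r/m)^m - 1
Period rate: r/m = 0.0628 / 4 = 0.0157
Compounding: (1 + 0.0157)^4 = 1.064294
EAR = 1.064294 - 1 = 0.064294

0.064294


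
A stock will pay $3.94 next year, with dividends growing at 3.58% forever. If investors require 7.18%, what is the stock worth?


Formula: P = D1 / (r - g)
Spread: r - g = 0.0718 - 0.0358 = 0.036
Substituting: P = $3.94 / 0.036
P = $109.44

$109.44


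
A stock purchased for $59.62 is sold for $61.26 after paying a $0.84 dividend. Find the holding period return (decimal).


Formula: HPR = (P1 - P0 + D) / P0
Gain: $61.26 - $59.62 + $0.84 = $2.48
HPR = $2.48 / $59.62 = 0.0416

0.0416


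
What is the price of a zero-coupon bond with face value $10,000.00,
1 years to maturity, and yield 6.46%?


Formula: Price = FV / (1 + r)^n
Substituting: Price = $10,000.00 / (1 + 0.0646)^1
Discount factor: (1.0646)^1 = 1.0646
Price = $10,000.00 / 1.0646 = $9,393.20

$9,393.20


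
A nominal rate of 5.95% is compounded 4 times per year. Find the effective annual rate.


Formula: EAR = (1 + r/m)^m - 1
Period rate: r/m = 0.0595 / 4 = 0.014875
Compounding: (1 + 0.014875)^4 = 1.060841
EAR = 1.060841 - 1 = 0.060841

0.060841


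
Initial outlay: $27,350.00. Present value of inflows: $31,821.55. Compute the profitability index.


Formula: PI = PV(cash flows) / initial investment
Substituting: PI = $31,821.55 / $27,350.00
PI = 1.1635

1.1635


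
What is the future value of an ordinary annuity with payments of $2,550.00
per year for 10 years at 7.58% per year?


Formula: FV = PMT * ((1+r)^n - 1) / r
Growth factor: (1 + 0.0758)^10 = 2.076421
Numerator: 2.076421 - 1 = 1.076421
FV = $2,550.00 * 1.076421 / 0.0758 = $36,212.05

$36,212.05


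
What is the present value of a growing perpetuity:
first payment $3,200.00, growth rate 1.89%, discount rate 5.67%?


Formula: PV = C / (r - g)
Spread: r - g = 0.0567 - 0.0189 = 0.0378
Substituting: PV = $3,200.00 / 0.0378
PV = $84,656.08

$84,656.08


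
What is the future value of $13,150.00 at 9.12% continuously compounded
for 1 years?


Formula: FV = P * e^(r*t)
Exponent: r*t = 0.0912 * 1 = 0.0912
e^(0.0912) = 1.095488
FV = $13,150.00 * 1.095488 = $14,405.67

$14,405.67


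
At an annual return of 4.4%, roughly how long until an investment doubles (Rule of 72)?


Formula: Years ≈ 72 / r
Substituting: Years ≈ 72 / 4.4
Years ≈ 16.4

16.4 years


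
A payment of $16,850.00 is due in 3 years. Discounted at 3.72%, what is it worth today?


Formula: PV = FV / (1 + r)^n
Substituting: PV = $16,850.00 / (1 + 0.0372)^3
Discount factor: (1.0372)^3 = 1.115803
PV = $16,850.00 / 1.115803 = $15,101.23

$15,101.23


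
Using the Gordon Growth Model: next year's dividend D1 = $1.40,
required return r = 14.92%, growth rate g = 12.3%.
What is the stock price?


Formula: P = D1 / (r - g)
Spread: r - g = 0.1492 - 0.123 = 0.0262
Substituting: P = $1.40 / 0.0262
P = $53.44

$53.44


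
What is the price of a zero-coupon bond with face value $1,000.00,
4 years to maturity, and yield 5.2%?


Formula: Price = FV / (1 + r)^n
Substituting: Price = $1,000.00 / (1 + 0.052)^4
Discount factor: (1.052)^4 = 1.224794
Price = $1,000.00 / 1.224794 = $816.46

$816.46


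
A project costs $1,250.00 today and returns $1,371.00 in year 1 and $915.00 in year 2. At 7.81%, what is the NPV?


Formula: NPV = C0 + C1/(1+r) + C2/(1+r)^2
Discount C1: $1,371.00 / (1 + 0.0781) = $1,271.68
Discount C2: $915.00 / (1 + 0.0781)^2 = $787.23
NPV = -$1,250.00 + $1,271.68 + $787.23 = $808.91

$808.91


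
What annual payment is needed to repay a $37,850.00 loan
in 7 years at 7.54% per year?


Formula: PMT = PV * r / (1 - (1+r)^(-n))
Denominator: 1 - (1 + 0.0754)^(-7) = 0.398813
Numerator: $37,850.00 * 0.0754 = 2853.89
PMT = 2853.89 / 0.398813 = $7,155.97

$7,155.97


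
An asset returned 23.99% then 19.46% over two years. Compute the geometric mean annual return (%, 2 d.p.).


Formula: Geometric mean = ((1+r1)*(1+r2))^(1/2) - 1
Product: (1 + 0.2399) * (1 + 0.1946) = 1.2399 * 1.1946 = 1.481185
Square root: 1.481185^0.5 = 1.217039
Geometric mean = 1.217039 - 1 = 0.217039
As percentage: 21.70%

21.70%


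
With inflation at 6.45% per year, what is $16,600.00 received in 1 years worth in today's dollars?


Formula: Real value = nominal / (1 + inflation)^years
Price level: (1 + 0.0645)^1 = 1.0645
Real value = $16,600.00 / 1.0645 = $15,594.18

$15,594.18


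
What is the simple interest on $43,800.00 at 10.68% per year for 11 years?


Formula: I = P * r * t
Substituting: I = $43,800.00 * 0.1068 * 11
Step: I = $43,800.00 * 1.1748
I = $51,456.24

$51,456.24


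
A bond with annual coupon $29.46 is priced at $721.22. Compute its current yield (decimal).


Formula: Current yield = annual coupon / price
Substituting: CY = $29.46 / $721.22
CY = 0.040847

0.040847


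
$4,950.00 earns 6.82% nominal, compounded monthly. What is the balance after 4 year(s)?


Formula: FV = P * (1 + r/m)^(m*t)
Period rate: r/m = 0.0682 / 12 = 0.005683
Total periods: m*t = 12 * 4 = 48
Growth factor: (1 + 0.005683)^48 = 1.312623
FV = $4,950.00 * 1.312623 = $6,497.49

$6,497.49


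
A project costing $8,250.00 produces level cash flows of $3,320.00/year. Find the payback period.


Formula: Payback = investment / annual cash flow
Substituting: Payback = $8,250.00 / $3,320.00
Payback = 2.4849 years

2.4849 years


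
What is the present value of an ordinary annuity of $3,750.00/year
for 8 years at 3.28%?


Formula: PV = PMT * (1 - (1+r)^(-n)) / r
Discount factor: (1 + 0.0328)^(-8) = 0.77245
Bracket: 1 - 0.77245 = 0.22755
PV = $3,750.00 * 0.22755 / 0.0328 = $26,015.67

$26,015.67


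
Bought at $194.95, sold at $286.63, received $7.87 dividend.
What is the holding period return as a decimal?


Formula: HPR = (P1 - P0 + D) / P0
Gain: $286.63 - $194.95 + $7.87 = $99.55
HPR = $99.55 / $194.95 = 0.5106

0.5106


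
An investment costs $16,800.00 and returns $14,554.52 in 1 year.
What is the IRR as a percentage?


Formula: IRR = C1/C0 - 1
Substituting: IRR = $14,554.52 / $16,800.00 - 1
Ratio: 0.86634 - 1 = -0.13366
IRR = -13.366%

-13.366%


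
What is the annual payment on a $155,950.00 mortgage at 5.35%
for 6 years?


Formula: PMT = PV * r / (1 - (1+r)^(-n))
Denominator: 1 - (1 + 0.0535)^(-6) = 0.268536
Numerator: $155,950.00 * 0.0535 = 8343.325
PMT = 8343.325 / 0.268536 = $31,069.63

$31,069.63


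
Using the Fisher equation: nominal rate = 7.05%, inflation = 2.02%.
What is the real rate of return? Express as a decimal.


Formula: (1 + r_real) = (1 + r_nom) / (1 + inflation)
Substituting: (1 + r_real) = 1.0705 / 1.0202
(1 + r_real) = 1.049304
r_real = 1.049304 - 1 = 0.049304

0.049304


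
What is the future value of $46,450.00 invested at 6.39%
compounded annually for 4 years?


Formula: FV = P * (1 + r)^n
Substituting: FV = $46,450.00 * (1 + 0.0639)^4
Growth factor: (1.0639)^4 = 1.28116
FV = $46,450.00 * 1.28116 = $59,509.86

$59,509.86


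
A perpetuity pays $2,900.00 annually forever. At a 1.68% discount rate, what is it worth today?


Formula: PV = C / r
Substituting: PV = $2,900.00 / 0.0168
PV = $172,619.05

$172,619.05


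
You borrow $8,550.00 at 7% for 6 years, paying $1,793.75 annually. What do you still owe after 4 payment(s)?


Formula: Balance = PV*(1+r)^k - PMT*((1+r)^k - 1)/r
Growth: (1 + 0.07)^4 = 1.310796
Accumulated factor: ((1+r)^k - 1)/r = 4.439943
Balance = $8,550.00 * 1.310796 - $1,793.75 * 4.439943
Balance = $3,243.16

$3,243.16


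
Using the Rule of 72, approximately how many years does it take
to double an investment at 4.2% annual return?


Formula: Years ≈ 72 / r
Substituting: Years ≈ 72 / 4.2
Years ≈ 17.1

17.1 years


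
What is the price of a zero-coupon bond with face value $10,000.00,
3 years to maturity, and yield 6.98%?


Formula: Price = FV / (1 + r)^n
Substituting: Price = $10,000.00 / (1 + 0.0698)^3
Discount factor: (1.0698)^3 = 1.224356
Price = $10,000.00 / 1.224356 = $8,167.56

$8,167.56


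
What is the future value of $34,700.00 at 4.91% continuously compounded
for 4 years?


Formula: FV = P * e^(r*t)
Exponent: r*t = 0.0491 * 4 = 0.1964
e^(0.1964) = 1.217014
FV = $34,700.00 * 1.217014 = $42,230.37

$42,230.37


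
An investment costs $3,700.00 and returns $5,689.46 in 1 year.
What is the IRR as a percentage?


Formula: IRR = C1/C0 - 1
Substituting: IRR = $5,689.46 / $3,700.00 - 1
Ratio: 1.537692 - 1 = 0.537692
IRR = 53.7692%

53.7692%


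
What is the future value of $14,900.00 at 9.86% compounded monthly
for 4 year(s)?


Formula: FV = P * (1 + r/m)^(m*t)
Period rate: r/m = 0.0986 / 12 = 0.008217
Total periods: m*t = 12 * 4 = 48
Growth factor: (1 + 0.008217)^48 = 1.481105
FV = $14,900.00 * 1.481105 = $22,068.47

$22,068.47


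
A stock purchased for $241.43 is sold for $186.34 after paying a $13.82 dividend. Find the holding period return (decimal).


Formula: HPR = (P1 - P0 + D) / P0
Gain: $186.34 - $241.43 + $13.82 = -$41.27
HPR = -$41.27 / $241.43 = -0.1709

-0.1709


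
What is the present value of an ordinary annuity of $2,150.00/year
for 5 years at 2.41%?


Formula: PV = PMT * (1 - (1+r)^(-n)) / r
Discount factor: (1 + 0.0241)^(-5) = 0.887745
Bracket: 1 - 0.887745 = 0.112255
PV = $2,150.00 * 0.112255 / 0.0241 = $10,014.46

$10,014.46


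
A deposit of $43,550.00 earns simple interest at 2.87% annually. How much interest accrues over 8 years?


Formula: I = P * r * t
Substituting: I = $43,550.00 * 0.0287 * 8
Step: I = $43,550.00 * 0.2296
I = $9,999.08

$9,999.08


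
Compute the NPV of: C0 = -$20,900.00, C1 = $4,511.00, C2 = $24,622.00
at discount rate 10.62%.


Formula: NPV = C0 + C1/(1+r) + C2/(1+r)^2
Discount C1: $4,511.00 / (1 + 0.1062) = $4,077.92
Discount C2: $24,622.00 / (1 + 0.1062)^2 = $20,121.30
NPV = -$20,900.00 + $4,077.92 + $20,121.30 = $3,299.22

$3,299.22


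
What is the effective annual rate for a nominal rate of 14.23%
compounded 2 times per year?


Formula: EAR = (1 + r/m)^m - 1
Period rate: r/m = 0.1423 / 2 = 0.07115
Compounding: (1 + 0.07115)^2 = 1.147362
EAR = 1.147362 - 1 = 0.147362

0.147362


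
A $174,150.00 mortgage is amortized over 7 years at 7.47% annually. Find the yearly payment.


Formula: PMT = PV * r / (1 - (1+r)^(-n))
Denominator: 1 - (1 + 0.0747)^(-7) = 0.396066
Numerator: $174,150.00 * 0.0747 = 13009.005
PMT = 13009.005 / 0.396066 = $32,845.52

$32,845.52


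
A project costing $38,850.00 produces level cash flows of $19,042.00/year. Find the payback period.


Formula: Payback = investment / annual cash flow
Substituting: Payback = $38,850.00 / $19,042.00
Payback = 2.0402 years

2.0402 years


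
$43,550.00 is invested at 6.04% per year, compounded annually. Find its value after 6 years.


Formula: FV = P * (1 + r)^n
Substituting: FV = $43,550.00 * (1 + 0.0604)^6
Growth factor: (1.0604)^6 = 1.421734
FV = $43,550.00 * 1.421734 = $61,916.51

$61,916.51


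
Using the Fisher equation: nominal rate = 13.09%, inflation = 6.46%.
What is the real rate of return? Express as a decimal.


Formula: (1 + r_real) = (1 + r_nom) / (1 + inflation)
Substituting: (1 + r_real) = 1.1309 / 1.0646
(1 + r_real) = 1.062277
r_real = 1.062277 - 1 = 0.062277

0.062277


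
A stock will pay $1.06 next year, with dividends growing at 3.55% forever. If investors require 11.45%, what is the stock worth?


Formula: P = D1 / (r - g)
Spread: r - g = 0.1145 - 0.0355 = 0.079
Substituting: P = $1.06 / 0.079
P = $13.42

$13.42


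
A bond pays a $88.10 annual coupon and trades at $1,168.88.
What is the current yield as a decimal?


Formula: Current yield = annual coupon / price
Substituting: CY = $88.10 / $1,168.88
CY = 0.075371

0.075371


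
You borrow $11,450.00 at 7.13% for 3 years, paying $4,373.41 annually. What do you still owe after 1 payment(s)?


Formula: Balance = PV*(1+r)^k - PMT*((1+r)^k - 1)/r
Growth: (1 + 0.0713)^1 = 1.0713
Accumulated factor: ((1+r)^k - 1)/r = 1.0
Balance = $11,450.00 * 1.0713 - $4,373.41 * 1.0
Balance = $7,892.98

$7,892.98


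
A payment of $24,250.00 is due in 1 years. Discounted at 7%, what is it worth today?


Formula: PV = FV / (1 + r)^n
Substituting: PV = $24,250.00 / (1 + 0.07)^1
Discount factor: (1.07)^1 = 1.07
PV = $24,250.00 / 1.07 = $22,663.55

$22,663.55


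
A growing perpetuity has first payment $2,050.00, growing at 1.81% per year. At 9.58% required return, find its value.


Formula: PV = C / (r - g)
Spread: r - g = 0.0958 - 0.0181 = 0.0777
Substituting: PV = $2,050.00 / 0.0777
PV = $26,383.53

$26,383.53


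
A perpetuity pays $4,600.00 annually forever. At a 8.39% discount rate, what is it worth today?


Formula: PV = C / r
Substituting: PV = $4,600.00 / 0.0839
PV = $54,827.18

$54,827.18


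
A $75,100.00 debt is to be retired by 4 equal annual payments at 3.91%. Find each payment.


Formula: PMT = PV * r / (1 - (1+r)^(-n))
Denominator: 1 - (1 + 0.0391)^(-4) = 0.14223
Numerator: $75,100.00 * 0.0391 = 2936.41
PMT = 2936.41 / 0.14223 = $20,645.44

$20,645.44


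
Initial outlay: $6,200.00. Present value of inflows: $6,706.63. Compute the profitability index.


Formula: PI = PV(cash flows) / initial investment
Substituting: PI = $6,706.63 / $6,200.00
PI = 1.0817

1.0817


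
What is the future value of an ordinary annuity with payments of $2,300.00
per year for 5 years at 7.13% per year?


Formula: FV = PMT * ((1+r)^n - 1) / r
Growth factor: (1 + 0.0713)^5 = 1.411093
Numerator: 1.411093 - 1 = 0.411093
FV = $2,300.00 * 0.411093 / 0.0713 = $13,261.05

$13,261.05


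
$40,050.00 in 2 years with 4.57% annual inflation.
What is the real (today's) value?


Formula: Real value = nominal / (1 + inflation)^years
Price level: (1 + 0.0457)^2 = 1.093488
Real value = $40,050.00 / 1.093488 = $36,625.90

$36,625.90


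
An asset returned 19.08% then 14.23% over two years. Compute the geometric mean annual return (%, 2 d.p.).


Formula: Geometric mean = ((1+r1)*(1+r2))^(1/2) - 1
Product: (1 + 0.1908) * (1 + 0.1423) = 1.1908 * 1.1423 = 1.360251
Square root: 1.360251^0.5 = 1.166298
Geometric mean = 1.166298 - 1 = 0.166298
As percentage: 16.63%

16.63%


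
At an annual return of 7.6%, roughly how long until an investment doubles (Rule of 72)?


Formula: Years ≈ 72 / r
Substituting: Years ≈ 72 / 7.6
Years ≈ 9.5

9.5 years


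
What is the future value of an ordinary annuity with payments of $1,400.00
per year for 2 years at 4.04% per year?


Formula: FV = PMT * ((1+r)^n - 1) / r
Growth factor: (1 + 0.0404)^2 = 1.082432
Numerator: 1.082432 - 1 = 0.082432
FV = $1,400.00 * 0.082432 / 0.0404 = $2,856.56

$2,856.56


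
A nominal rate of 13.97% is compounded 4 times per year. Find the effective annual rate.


Formula: EAR = (1 + r/m)^m - 1
Period rate: r/m = 0.1397 / 4 = 0.034925
Compounding: (1 + 0.034925)^4 = 1.14719
EAR = 1.14719 - 1 = 0.14719

0.14719


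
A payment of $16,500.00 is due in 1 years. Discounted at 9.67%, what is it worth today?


Formula: PV = FV / (1 + r)^n
Substituting: PV = $16,500.00 / (1 + 0.0967)^1
Discount factor: (1.0967)^1 = 1.0967
PV = $16,500.00 / 1.0967 = $15,045.14

$15,045.14


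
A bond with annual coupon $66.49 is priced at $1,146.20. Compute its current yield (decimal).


Formula: Current yield = annual coupon / price
Substituting: CY = $66.49 / $1,146.20
CY = 0.058009

0.058009


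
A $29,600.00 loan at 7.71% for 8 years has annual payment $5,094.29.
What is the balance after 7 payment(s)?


Formula: Balance = PV*(1+r)^k - PMT*((1+r)^k - 1)/r
Growth: (1 + 0.0771)^7 = 1.681869
Accumulated factor: ((1+r)^k - 1)/r = 8.843957
Balance = $29,600.00 * 1.681869 - $5,094.29 * 8.843957
Balance = $4,729.64

$4,729.64


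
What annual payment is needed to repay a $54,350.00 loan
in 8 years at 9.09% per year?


Formula: PMT = PV * r / (1 - (1+r)^(-n))
Denominator: 1 - (1 + 0.0909)^(-8) = 0.501437
Numerator: $54,350.00 * 0.0909 = 4940.415
PMT = 4940.415 / 0.501437 = $9,852.52

$9,852.52


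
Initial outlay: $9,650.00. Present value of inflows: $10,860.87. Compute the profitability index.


Formula: PI = PV(cash flows) / initial investment
Substituting: PI = $10,860.87 / $9,650.00
PI = 1.1255

1.1255


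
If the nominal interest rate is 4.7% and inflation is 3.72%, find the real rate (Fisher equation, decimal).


Formula: (1 + r_real) = (1 + r_nom) / (1 + inflation)
Substituting: (1 + r_real) = 1.047 / 1.0372
(1 + r_real) = 1.009449
r_real = 1.009449 - 1 = 0.009449

0.009449


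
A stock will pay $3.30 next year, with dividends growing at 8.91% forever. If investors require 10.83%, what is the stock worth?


Formula: P = D1 / (r - g)
Spread: r - g = 0.1083 - 0.0891 = 0.0192
Substituting: P = $3.30 / 0.0192
P = $171.88

$171.88


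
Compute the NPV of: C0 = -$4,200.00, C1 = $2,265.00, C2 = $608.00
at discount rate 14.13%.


Formula: NPV = C0 + C1/(1+r) + C2/(1+r)^2
Discount C1: $2,265.00 / (1 + 0.1413) = $1,984.58
Discount C2: $608.00 / (1 + 0.1413)^2 = $466.77
NPV = -$4,200.00 + $1,984.58 + $466.77 = -$1,748.65

-$1,748.65


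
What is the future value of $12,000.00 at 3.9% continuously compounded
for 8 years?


Formula: FV = P * e^(r*t)
Exponent: r*t = 0.039 * 8 = 0.312
e^(0.312) = 1.366155
FV = $12,000.00 * 1.366155 = $16,393.86

$16,393.86


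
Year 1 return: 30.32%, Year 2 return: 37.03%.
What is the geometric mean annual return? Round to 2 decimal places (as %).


Formula: Geometric mean = ((1+r1)*(1+r2))^(1/2) - 1
Product: (1 + 0.3032) * (1 + 0.3703) = 1.3032 * 1.3703 = 1.785775
Square root: 1.785775^0.5 = 1.336329
Geometric mean = 1.336329 - 1 = 0.336329
As percentage: 33.63%

33.63%


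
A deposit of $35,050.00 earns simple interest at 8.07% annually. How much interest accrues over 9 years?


Formula: I = P * r * t
Substituting: I = $35,050.00 * 0.0807 * 9
Step: I = $35,050.00 * 0.7263
I = $25,456.82

$25,456.82


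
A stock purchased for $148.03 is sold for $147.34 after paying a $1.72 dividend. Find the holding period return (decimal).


Formula: HPR = (P1 - P0 + D) / P0
Gain: $147.34 - $148.03 + $1.72 = $1.03
HPR = $1.03 / $148.03 = 0.007

0.007


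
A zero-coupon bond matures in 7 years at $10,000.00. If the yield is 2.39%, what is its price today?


Formula: Price = FV / (1 + r)^n
Substituting: Price = $10,000.00 / (1 + 0.0239)^7
Discount factor: (1.0239)^7 = 1.179785
Price = $10,000.00 / 1.179785 = $8,476.12

$8,476.12


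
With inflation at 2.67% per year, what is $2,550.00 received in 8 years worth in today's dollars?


Formula: Real value = nominal / (1 + inflation)^years
Price level: (1 + 0.0267)^8 = 1.234663
Real value = $2,550.00 / 1.234663 = $2,065.34

$2,065.34


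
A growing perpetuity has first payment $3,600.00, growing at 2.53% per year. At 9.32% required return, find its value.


Formula: PV = C / (r - g)
Spread: r - g = 0.0932 - 0.0253 = 0.0679
Substituting: PV = $3,600.00 / 0.0679
PV = $53,019.15

$53,019.15


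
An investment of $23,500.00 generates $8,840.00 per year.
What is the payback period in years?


Formula: Payback = investment / annual cash flow
Substituting: Payback = $23,500.00 / $8,840.00
Payback = 2.6584 years

2.6584 years


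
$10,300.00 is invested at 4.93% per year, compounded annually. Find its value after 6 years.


Formula: FV = P * (1 + r)^n
Substituting: FV = $10,300.00 * (1 + 0.0493)^6
Growth factor: (1.0493)^6 = 1.334744
FV = $10,300.00 * 1.334744 = $13,747.87

$13,747.87


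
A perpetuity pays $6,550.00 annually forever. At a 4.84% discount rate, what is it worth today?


Formula: PV = C / r
Substituting: PV = $6,550.00 / 0.0484
PV = $135,330.58

$135,330.58


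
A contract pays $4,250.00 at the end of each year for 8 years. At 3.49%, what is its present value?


Formula: PV = PMT * (1 - (1+r)^(-n)) / r
Discount factor: (1 + 0.0349)^(-8) = 0.759999
Bracket: 1 - 0.759999 = 0.240001
PV = $4,250.00 * 0.240001 / 0.0349 = $29,226.51

$29,226.51


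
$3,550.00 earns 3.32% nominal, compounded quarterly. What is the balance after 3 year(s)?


Formula: FV = P * (1 + r/m)^(m*t)
Period rate: r/m = 0.0332 / 4 = 0.0083
Total periods: m*t = 4 * 3 = 12
Growth factor: (1 + 0.0083)^12 = 1.104275
FV = $3,550.00 * 1.104275 = $3,920.18

$3,920.18


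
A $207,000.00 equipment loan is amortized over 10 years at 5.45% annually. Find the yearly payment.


Formula: PMT = PV * r / (1 - (1+r)^(-n))
Denominator: 1 - (1 + 0.0545)^(-10) = 0.411788
Numerator: $207,000.00 * 0.0545 = 11281.5
PMT = 11281.5 / 0.411788 = $27,396.40

$27,396.40


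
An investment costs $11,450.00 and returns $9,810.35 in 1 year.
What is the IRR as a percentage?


Formula: IRR = C1/C0 - 1
Substituting: IRR = $9,810.35 / $11,450.00 - 1
Ratio: 0.856799 - 1 = -0.143201
IRR = -14.3201%

-14.3201%


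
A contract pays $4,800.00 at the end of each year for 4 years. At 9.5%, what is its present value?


Formula: PV = PMT * (1 - (1+r)^(-n)) / r
Discount factor: (1 + 0.095)^(-4) = 0.695574
Bracket: 1 - 0.695574 = 0.304426
PV = $4,800.00 * 0.304426 / 0.095 = $15,381.51

$15,381.51


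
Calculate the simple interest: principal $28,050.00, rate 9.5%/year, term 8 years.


Formula: I = P * r * t
Substituting: I = $28,050.00 * 0.095 * 8
Step: I = $28,050.00 * 0.76
I = $21,318.00

$21,318.00


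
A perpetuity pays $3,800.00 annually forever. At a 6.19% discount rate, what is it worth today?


Formula: PV = C / r
Substituting: PV = $3,800.00 / 0.0619
PV = $61,389.34

$61,389.34


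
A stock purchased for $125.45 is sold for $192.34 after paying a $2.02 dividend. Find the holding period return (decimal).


Formula: HPR = (P1 - P0 + D) / P0
Gain: $192.34 - $125.45 + $2.02 = $68.91
HPR = $68.91 / $125.45 = 0.5493

0.5493


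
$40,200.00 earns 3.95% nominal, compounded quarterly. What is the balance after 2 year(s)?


Formula: FV = P * (1 + r/m)^(m*t)
Period rate: r/m = 0.0395 / 4 = 0.009875
Total periods: m*t = 4 * 2 = 8
Growth factor: (1 + 0.009875)^8 = 1.081785
FV = $40,200.00 * 1.081785 = $43,487.76

$43,487.76


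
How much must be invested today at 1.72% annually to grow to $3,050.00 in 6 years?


Formula: PV = FV / (1 + r)^n
Substituting: PV = $3,050.00 / (1 + 0.0172)^6
Discount factor: (1.0172)^6 = 1.107741
PV = $3,050.00 / 1.107741 = $2,753.35

$2,753.35


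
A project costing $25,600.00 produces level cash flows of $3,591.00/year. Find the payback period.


Formula: Payback = investment / annual cash flow
Substituting: Payback = $25,600.00 / $3,591.00
Payback = 7.1289 years

7.1289 years


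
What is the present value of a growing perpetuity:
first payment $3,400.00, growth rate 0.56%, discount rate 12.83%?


Formula: PV = C / (r - g)
Spread: r - g = 0.1283 - 0.0056 = 0.1227
Substituting: PV = $3,400.00 / 0.1227
PV = $27,709.86

$27,709.86


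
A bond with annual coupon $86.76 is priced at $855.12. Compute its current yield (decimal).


Formula: Current yield = annual coupon / price
Substituting: CY = $86.76 / $855.12
CY = 0.101459

0.101459


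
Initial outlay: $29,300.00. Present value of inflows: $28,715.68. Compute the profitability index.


Formula: PI = PV(cash flows) / initial investment
Substituting: PI = $28,715.68 / $29,300.00
PI = 0.9801

0.9801


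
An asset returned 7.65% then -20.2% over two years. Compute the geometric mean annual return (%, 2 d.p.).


Formula: Geometric mean = ((1+r1)*(1+r2))^(1/2) - 1
Product: (1 + 0.0765) * (1 + -0.202) = 1.0765 * 0.798 = 0.859047
Square root: 0.859047^0.5 = 0.926848
Geometric mean = 0.926848 - 1 = -0.073152
As percentage: -7.32%

-7.32%


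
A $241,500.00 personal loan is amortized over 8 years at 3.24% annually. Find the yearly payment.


Formula: PMT = PV * r / (1 - (1+r)^(-n))
Denominator: 1 - (1 + 0.0324)^(-8) = 0.225153
Numerator: $241,500.00 * 0.0324 = 7824.6
PMT = 7824.6 / 0.225153 = $34,752.39

$34,752.39


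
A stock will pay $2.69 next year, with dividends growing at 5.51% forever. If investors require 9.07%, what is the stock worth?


Formula: P = D1 / (r - g)
Spread: r - g = 0.0907 - 0.0551 = 0.0356
Substituting: P = $2.69 / 0.0356
P = $75.56

$75.56


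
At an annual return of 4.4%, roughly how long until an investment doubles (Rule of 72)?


Formula: Years ≈ 72 / r
Substituting: Years ≈ 72 / 4.4
Years ≈ 16.4

16.4 years


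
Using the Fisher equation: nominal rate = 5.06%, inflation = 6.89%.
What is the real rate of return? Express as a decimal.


Formula: (1 + r_real) = (1 + r_nom) / (1 + inflation)
Substituting: (1 + r_real) = 1.0506 / 1.0689
(1 + r_real) = 0.98288
r_real = 0.98288 - 1 = -0.01712

-0.01712


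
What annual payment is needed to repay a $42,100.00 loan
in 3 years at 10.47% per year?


Formula: PMT = PV * r / (1 - (1+r)^(-n))
Denominator: 1 - (1 + 0.1047)^(-3) = 0.258234
Numerator: $42,100.00 * 0.1047 = 4407.87
PMT = 4407.87 / 0.258234 = $17,069.29

$17,069.29


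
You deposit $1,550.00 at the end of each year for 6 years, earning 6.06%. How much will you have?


Formula: FV = PMT * ((1+r)^n - 1) / r
Growth factor: (1 + 0.0606)^6 = 1.423344
Numerator: 1.423344 - 1 = 0.423344
FV = $1,550.00 * 0.423344 / 0.0606 = $10,828.09

$10,828.09


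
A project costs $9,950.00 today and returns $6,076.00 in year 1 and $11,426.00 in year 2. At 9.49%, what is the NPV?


Formula: NPV = C0 + C1/(1+r) + C2/(1+r)^2
Discount C1: $6,076.00 / (1 + 0.0949) = $5,549.37
Discount C2: $11,426.00 / (1 + 0.0949)^2 = $9,531.15
NPV = -$9,950.00 + $5,549.37 + $9,531.15 = $5,130.52

$5,130.52


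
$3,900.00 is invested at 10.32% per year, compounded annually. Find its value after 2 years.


Formula: FV = P * (1 + r)^n
Substituting: FV = $3,900.00 * (1 + 0.1032)^2
Growth factor: (1.1032)^2 = 1.21705
FV = $3,900.00 * 1.21705 = $4,746.50

$4,746.50


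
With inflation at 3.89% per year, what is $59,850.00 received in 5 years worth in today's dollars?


Formula: Real value = nominal / (1 + inflation)^years
Price level: (1 + 0.0389)^5 = 1.210232
Real value = $59,850.00 / 1.210232 = $49,453.32

$49,453.32


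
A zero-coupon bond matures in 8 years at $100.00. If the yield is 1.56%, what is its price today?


Formula: Price = FV / (1 + r)^n
Substituting: Price = $100.00 / (1 + 0.0156)^8
Discount factor: (1.0156)^8 = 1.131831
Price = $100.00 / 1.131831 = $88.35

$88.35


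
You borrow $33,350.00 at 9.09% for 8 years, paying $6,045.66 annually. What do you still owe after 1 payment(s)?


Formula: Balance = PV*(1+r)^k - PMT*((1+r)^k - 1)/r
Growth: (1 + 0.0909)^1 = 1.0909
Accumulated factor: ((1+r)^k - 1)/r = 1.0
Balance = $33,350.00 * 1.0909 - $6,045.66 * 1.0
Balance = $30,335.86

$30,335.86


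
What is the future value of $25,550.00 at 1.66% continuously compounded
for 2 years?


Formula: FV = P * e^(r*t)
Exponent: r*t = 0.0166 * 2 = 0.0332
e^(0.0332) = 1.033757
FV = $25,550.00 * 1.033757 = $26,412.50

$26,412.50


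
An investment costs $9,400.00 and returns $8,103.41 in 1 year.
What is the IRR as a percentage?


Formula: IRR = C1/C0 - 1
Substituting: IRR = $8,103.41 / $9,400.00 - 1
Ratio: 0.862065 - 1 = -0.137935
IRR = -13.7935%

-13.7935%


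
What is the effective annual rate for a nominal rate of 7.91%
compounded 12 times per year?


Formula: EAR = (1 + r/m)^m - 1
Period rate: r/m = 0.0791 / 12 = 0.006592
Compounding: (1 + 0.006592)^12 = 1.082032
EAR = 1.082032 - 1 = 0.082032

0.082032


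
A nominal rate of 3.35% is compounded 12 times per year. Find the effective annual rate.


Formula: EAR = (1 + r/m)^m - 1
Period rate: r/m = 0.0335 / 12 = 0.002792
Compounding: (1 + 0.002792)^12 = 1.034019
EAR = 1.034019 - 1 = 0.034019

0.034019


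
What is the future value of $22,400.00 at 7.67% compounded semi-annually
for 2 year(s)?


Formula: FV = P * (1 + r/m)^(m*t)
Period rate: r/m = 0.0767 / 2 = 0.03835
Total periods: m*t = 2 * 2 = 4
Growth factor: (1 + 0.03835)^4 = 1.162452
FV = $22,400.00 * 1.162452 = $26,038.93

$26,038.93


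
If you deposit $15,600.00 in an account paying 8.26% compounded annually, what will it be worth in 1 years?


Formula: FV = P * (1 + r)^n
Substituting: FV = $15,600.00 * (1 + 0.0826)^1
Growth factor: (1.0826)^1 = 1.0826
FV = $15,600.00 * 1.0826 = $16,888.56

$16,888.56


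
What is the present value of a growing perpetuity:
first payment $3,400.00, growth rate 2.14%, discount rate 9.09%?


Formula: PV = C / (r - g)
Spread: r - g = 0.0909 - 0.0214 = 0.0695
Substituting: PV = $3,400.00 / 0.0695
PV = $48,920.86

$48,920.86


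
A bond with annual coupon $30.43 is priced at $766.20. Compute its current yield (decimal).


Formula: Current yield = annual coupon / price
Substituting: CY = $30.43 / $766.20
CY = 0.039715

0.039715


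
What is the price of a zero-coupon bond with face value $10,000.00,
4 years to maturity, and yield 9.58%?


Formula: Price = FV / (1 + r)^n
Substituting: Price = $10,000.00 / (1 + 0.0958)^4
Discount factor: (1.0958)^4 = 1.441867
Price = $10,000.00 / 1.441867 = $6,935.45

$6,935.45


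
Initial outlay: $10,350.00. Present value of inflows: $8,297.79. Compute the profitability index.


Formula: PI = PV(cash flows) / initial investment
Substituting: PI = $8,297.79 / $10,350.00
PI = 0.8017

0.8017


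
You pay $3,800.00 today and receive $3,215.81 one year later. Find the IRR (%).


Formula: IRR = C1/C0 - 1
Substituting: IRR = $3,215.81 / $3,800.00 - 1
Ratio: 0.846266 - 1 = -0.153734
IRR = -15.3734%

-15.3734%
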